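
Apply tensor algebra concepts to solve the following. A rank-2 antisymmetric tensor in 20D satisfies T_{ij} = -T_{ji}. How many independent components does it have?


An antisymmetric rank-2 tensor satisfies A_{ij} = -A_{ji}, so diagonal entries are zero.
The independent components are the upper-triangular entries: C(n, 2) = n(n-1)/2.
n = 20
C(20, 2) = 20 * 19 / 2 = 380 / 2 = 190

190


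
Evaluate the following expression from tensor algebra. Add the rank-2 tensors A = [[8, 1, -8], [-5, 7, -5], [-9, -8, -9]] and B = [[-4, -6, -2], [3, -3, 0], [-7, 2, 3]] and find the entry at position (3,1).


Tensor addition is component-wise: (A + B)_{ij} = A_{ij} + B_{ij}.
A_{31} = -9
B_{31} = -7
(A + B)_{31} = -9 + -7 = -16

-16


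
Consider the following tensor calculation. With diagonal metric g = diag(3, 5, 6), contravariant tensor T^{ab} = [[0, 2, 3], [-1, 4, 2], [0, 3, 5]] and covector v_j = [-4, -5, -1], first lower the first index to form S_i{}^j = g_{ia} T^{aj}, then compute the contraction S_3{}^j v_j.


Step 1: lower the first index. For a diagonal metric, g_{ia} T^{aj} = g_{ii} T^{ij} (no sum on i).
g_{33} = 6
S_3{}^1 = 6 * T^{31} = 6 * 0 = 0
S_3{}^2 = 6 * T^{32} = 6 * 3 = 18
S_3{}^3 = 6 * T^{33} = 6 * 5 = 30
Step 2: contract S_3{}^j with v_j.
S_3{}^1 * v_1 = 0 * -4 = 0
S_3{}^2 * v_2 = 18 * -5 = -90
S_3{}^3 * v_3 = 30 * -1 = -30
Result = 0 + -90 + -30 = -120

-120


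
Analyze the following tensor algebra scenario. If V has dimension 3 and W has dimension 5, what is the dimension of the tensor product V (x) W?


The dimension of a tensor product is the product of dimensions.
dim(V) = 3, dim(W) = 5
dim(V (x) W) = 3 * 5 = 15

15


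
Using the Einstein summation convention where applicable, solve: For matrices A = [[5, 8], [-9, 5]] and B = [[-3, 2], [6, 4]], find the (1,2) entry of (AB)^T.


(AB)^T_{ij} = (AB)_{ji} = sum_k A_{jk} B_{ki}.
For i=1, j=2 we need (AB)_{21}:
A_{21} * B_{11} = -9 * -3 = 27
A_{22} * B_{21} = 5 * 6 = 30
Sum = 27 + 30 = 57

57


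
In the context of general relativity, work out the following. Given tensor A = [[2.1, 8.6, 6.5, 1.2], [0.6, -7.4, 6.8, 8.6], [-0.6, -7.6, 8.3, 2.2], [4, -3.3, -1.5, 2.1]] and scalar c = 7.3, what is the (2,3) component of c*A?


Scalar multiplication: (cA)_{ij} = c * A_{ij}.
c = 7.3
A_{23} = 6.8
(cA)_{23} = 7.3 * 6.8 = 49.64

49.64


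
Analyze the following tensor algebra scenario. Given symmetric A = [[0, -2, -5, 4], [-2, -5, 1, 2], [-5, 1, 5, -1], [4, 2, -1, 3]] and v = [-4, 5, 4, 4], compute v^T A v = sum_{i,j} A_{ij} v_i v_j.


First compute Av:
(Av)_1 = 0*-4 + -2*5 + -5*4 + 4*4 = -14
(Av)_2 = -2*-4 + -5*5 + 1*4 + 2*4 = -5
(Av)_3 = -5*-4 + 1*5 + 5*4 + -1*4 = 41
(Av)_4 = 4*-4 + 2*5 + -1*4 + 3*4 = 2
Av = [-14, -5, 41, 2]
Then v^T (Av) = -4*-14 + 5*-5 + 4*41 + 4*2
= 56 + -25 + 164 + 8 = 203

203


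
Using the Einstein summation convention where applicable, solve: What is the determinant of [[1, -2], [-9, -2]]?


For a 2x2 matrix [[a, b], [c, d]], det = a*d - b*c.
a = 1, b = -2, c = -9, d = -2
a*d = 1 * -2 = -2
b*c = -2 * -9 = 18
det = -2 - 18 = -20

-20


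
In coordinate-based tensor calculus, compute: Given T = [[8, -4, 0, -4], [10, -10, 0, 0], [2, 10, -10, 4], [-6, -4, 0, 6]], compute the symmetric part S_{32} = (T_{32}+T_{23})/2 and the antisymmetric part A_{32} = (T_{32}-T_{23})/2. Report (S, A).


T_{32} = 10
T_{23} = 0
S_{32} = (10 + 0)/2 = 10/2 = 5
A_{32} = (10 - 0)/2 = 10/2 = 5
Check: S + A = 5 + 5 = 10 = T_{32}.

(5, 5)


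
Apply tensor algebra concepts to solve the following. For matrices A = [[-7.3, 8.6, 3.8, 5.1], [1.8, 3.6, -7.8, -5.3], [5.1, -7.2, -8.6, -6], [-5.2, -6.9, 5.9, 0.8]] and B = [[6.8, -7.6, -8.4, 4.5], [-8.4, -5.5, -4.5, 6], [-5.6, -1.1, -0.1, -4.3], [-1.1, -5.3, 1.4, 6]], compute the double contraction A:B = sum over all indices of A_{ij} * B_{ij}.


A:B = sum over all i,j of A_{ij} * B_{ij}.
Row 1: -7.3*6.8=-49.64, 8.6*-7.6=-65.36, 3.8*-8.4=-31.92, 5.1*4.5=22.95 => row sum = -123.97
Row 2: 1.8*-8.4=-15.12, 3.6*-5.5=-19.8, -7.8*-4.5=35.1, -5.3*6=-31.8 => row sum = -31.62
Row 3: 5.1*-5.6=-28.56, -7.2*-1.1=7.92, -8.6*-0.1=0.86, -6*-4.3=25.8 => row sum = 6.02
Row 4: -5.2*-1.1=5.72, -6.9*-5.3=36.57, 5.9*1.4=8.26, 0.8*6=4.8 => row sum = 55.35
Total = -123.97 + -31.62 + 6.02 + 55.35 = -94.22

-94.22


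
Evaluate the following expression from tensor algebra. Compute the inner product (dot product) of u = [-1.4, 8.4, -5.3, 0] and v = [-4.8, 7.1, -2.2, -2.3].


The inner product u . v = sum of u_i * v_i.
Term-by-term: -1.4 * -4.8, 8.4 * 7.1, -5.3 * -2.2, 0 * -2.3
Products: 6.72, 59.64, 11.66, 0
Sum = 6.72 + 59.64 + 11.66 + 0 = 78.02

78.02


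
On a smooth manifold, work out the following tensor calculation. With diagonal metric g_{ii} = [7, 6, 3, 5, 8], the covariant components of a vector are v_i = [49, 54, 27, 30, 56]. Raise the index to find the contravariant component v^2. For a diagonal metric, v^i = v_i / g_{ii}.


To raise an index with a diagonal metric: v^i = v_i / g_{ii}.
For index 2: v_2 = 54, g_{22} = 6
v^2 = 54 / 6 = 9

9


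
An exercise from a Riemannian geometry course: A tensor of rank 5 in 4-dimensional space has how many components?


The number of components of a rank-r tensor in d dimensions is d^r.
Here d = 4 and r = 5.
4^5 = 1024

1024


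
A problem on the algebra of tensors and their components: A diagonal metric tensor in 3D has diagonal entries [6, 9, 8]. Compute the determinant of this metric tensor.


For a diagonal metric, the determinant is the product of diagonal entries.
Diagonal entries: 6, 9, 8
det(g) = 6 * 9 * 8 = 432

432


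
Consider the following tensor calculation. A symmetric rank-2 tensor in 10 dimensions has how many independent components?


A symmetric rank-2 tensor in d dimensions has d(d+1)/2 independent components.
d = 10
d(d+1)/2 = 10 * 11 / 2 = 110 / 2 = 55

55


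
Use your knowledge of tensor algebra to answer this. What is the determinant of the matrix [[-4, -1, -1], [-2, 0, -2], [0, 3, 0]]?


Expanding along the first row, det(A) = a11*M_11 - a12*M_12 + a13*M_13, where M_1j is the (1,j) minor.
Minor M_11 = 0*0 - -2*3 = 6
Minor M_12 = -2*0 - -2*0 = 0
Minor M_13 = -2*3 - 0*0 = -6
det = -4*(6) - -1*(0) + -1*(-6)
    = -24 - 0 + 6
    = -18

-18


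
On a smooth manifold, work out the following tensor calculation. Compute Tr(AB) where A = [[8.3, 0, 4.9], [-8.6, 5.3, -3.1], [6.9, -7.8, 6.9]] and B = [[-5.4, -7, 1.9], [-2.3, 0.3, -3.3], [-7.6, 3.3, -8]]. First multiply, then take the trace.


Tr(AB) = sum_i (AB)_{ii} where (AB)_{ii} = sum_k A_{ik} B_{ki}.
(AB)_{11} = 8.3*-5.4 + 0*-2.3 + 4.9*-7.6 = -82.06
(AB)_{22} = -8.6*-7 + 5.3*0.3 + -3.1*3.3 = 51.56
(AB)_{33} = 6.9*1.9 + -7.8*-3.3 + 6.9*-8 = -16.35
Tr(AB) = -82.06 + 51.56 + -16.35 = -46.85

-46.85


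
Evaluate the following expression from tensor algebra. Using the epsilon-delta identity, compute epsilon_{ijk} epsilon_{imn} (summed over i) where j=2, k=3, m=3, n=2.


Using the identity: epsilon_{ijk} epsilon_{imn} = delta_{jm} delta_{kn} - delta_{jn} delta_{km}.
delta_{23} = 0
delta_{32} = 0
delta_{22} = 1
delta_{33} = 1
Result = 0 * 0 - 1 * 1 = 0 - 1 = -1

-1


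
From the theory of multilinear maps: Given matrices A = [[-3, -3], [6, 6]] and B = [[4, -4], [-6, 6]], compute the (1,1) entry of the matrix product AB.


(AB)_{ij} = sum_k A_{ik} B_{kj}.
For i=1, j=1:
A_{11} * B_{11} = -3 * 4 = -12
A_{12} * B_{21} = -3 * -6 = 18
Sum = -12 + 18 = 6

6


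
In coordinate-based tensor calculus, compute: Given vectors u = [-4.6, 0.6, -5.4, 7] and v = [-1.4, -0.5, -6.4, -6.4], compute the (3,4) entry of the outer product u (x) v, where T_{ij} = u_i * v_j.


The outer product entry T_{ij} = u_i * v_j.
We need i=3, j=4.
u_3 = -5.4, v_4 = -6.4
T_{3,4} = -5.4 * -6.4 = 34.56

34.56


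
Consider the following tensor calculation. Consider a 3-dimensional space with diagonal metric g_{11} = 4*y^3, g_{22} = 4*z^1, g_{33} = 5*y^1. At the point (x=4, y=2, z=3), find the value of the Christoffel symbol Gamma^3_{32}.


For a diagonal metric, Gamma^k_{ij} = (1/2) g^{kk} (dg_{ik}/dx_j + dg_{jk}/dx_i - dg_{ij}/dx_k).
The metric is diagonal, so g_{ab} = 0 for a != b.
At the given point: g_{11} = 32, g_{22} = 12, g_{33} = 10
g^{33} = 1/10
dg_{33}/dx_2 = dg_{33}/dx_2 = 5
dg_{23}/dx_3 = 0 (off-diagonal)
dg_{32}/dx_3 = 0 (off-diagonal)
Numerator = 5 + 0 - 0 = 5
Gamma^3_{32} = 5 / (2 * 10) = 1/4

1/4


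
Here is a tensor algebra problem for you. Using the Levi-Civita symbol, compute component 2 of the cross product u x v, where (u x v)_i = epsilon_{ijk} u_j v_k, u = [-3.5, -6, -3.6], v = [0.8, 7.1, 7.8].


(u x v)_2 = sum_{j,k} epsilon_{2jk} u_j v_k. Only permutations of (1,2,3) contribute; the two non-zero terms are:
eps_{213} u_1 v_3 = -1 * -3.5 * 7.8 = 27.3
eps_{231} u_3 v_1 = 1 * -3.6 * 0.8 = -2.88
(u x v)_2 = 24.42

24.42


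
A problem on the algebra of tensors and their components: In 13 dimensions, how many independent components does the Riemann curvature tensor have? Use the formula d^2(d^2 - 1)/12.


The Riemann tensor in d dimensions has d^2(d^2 - 1)/12 independent components.
d = 13, so d^2 = 169
d^2 - 1 = 168
d^2(d^2 - 1) = 169 * 168 = 28392
Divide by 12: 28392 / 12 = 2366

2366


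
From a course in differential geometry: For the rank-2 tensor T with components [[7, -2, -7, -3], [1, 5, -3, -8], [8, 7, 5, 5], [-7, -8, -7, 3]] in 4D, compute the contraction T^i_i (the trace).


The contraction (trace) of a rank-2 tensor is the sum of its diagonal elements.
Diagonal entries: A[1,1] = 7, A[2,2] = 5, A[3,3] = 5, A[4,4] = 3
Tr(A) = 7 + 5 + 5 + 3 = 20

20


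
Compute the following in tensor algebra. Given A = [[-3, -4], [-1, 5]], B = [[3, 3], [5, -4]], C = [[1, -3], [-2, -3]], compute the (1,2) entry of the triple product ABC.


(ABC)_{12} = sum_m (AB)_{1m} C_{m2}. First compute row 1 of AB.
(AB)_{11} = -3*3 + -4*5 = -29
(AB)_{12} = -3*3 + -4*-4 = 7
Now contract with column 2 of C:
(AB)_{11} * C_{12} = -29 * -3 = 87
(AB)_{12} * C_{22} = 7 * -3 = -21
(ABC)_{12} = 87 + -21 = 66

66


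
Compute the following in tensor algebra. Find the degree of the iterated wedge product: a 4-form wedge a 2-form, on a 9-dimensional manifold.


The degree of a wedge product is the sum of the degrees of the individual forms.
Degrees: 4, 2
Total degree = 4 + 2 = 6

6


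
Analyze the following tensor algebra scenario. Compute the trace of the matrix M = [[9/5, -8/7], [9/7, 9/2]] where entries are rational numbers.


The trace is the sum of diagonal entries.
Diagonal: M[1,1] = 9/5, M[2,2] = 9/2
Tr(M) = 9/5 + 9/2
Computing step by step:
After adding M[1,1]: 9/5
After adding M[2,2]: 63/10
Tr(M) = 63/10

63/10


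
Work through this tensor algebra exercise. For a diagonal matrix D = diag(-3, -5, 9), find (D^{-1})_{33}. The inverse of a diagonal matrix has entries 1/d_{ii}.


For a diagonal matrix, the inverse has entries (D^{-1})_{ii} = 1/d_{ii}.
The diagonal entries are: d_{11} = -3, d_{22} = -5, d_{33} = 9
We need (D^{-1})_{33} = 1/d_{33} = 1/9 = 1/9

1/9


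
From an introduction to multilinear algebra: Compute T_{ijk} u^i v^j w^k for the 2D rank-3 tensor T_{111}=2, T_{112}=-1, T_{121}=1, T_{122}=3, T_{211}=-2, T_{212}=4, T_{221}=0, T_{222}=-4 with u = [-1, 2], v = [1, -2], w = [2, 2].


S = sum over i,j,k of T_{ijk} u_i v_j w_k. Expanding all 8 terms:
T_{111}*u_1*v_1*w_1 = 2*-1*1*2 = -4  (running total: -4)
T_{112}*u_1*v_1*w_2 = -1*-1*1*2 = 2  (running total: -2)
T_{121}*u_1*v_2*w_1 = 1*-1*-2*2 = 4  (running total: 2)
T_{122}*u_1*v_2*w_2 = 3*-1*-2*2 = 12  (running total: 14)
T_{211}*u_2*v_1*w_1 = -2*2*1*2 = -8  (running total: 6)
T_{212}*u_2*v_1*w_2 = 4*2*1*2 = 16  (running total: 22)
T_{221}*u_2*v_2*w_1 = 0*2*-2*2 = 0  (running total: 22)
T_{222}*u_2*v_2*w_2 = -4*2*-2*2 = 32  (running total: 54)
S = 54

54


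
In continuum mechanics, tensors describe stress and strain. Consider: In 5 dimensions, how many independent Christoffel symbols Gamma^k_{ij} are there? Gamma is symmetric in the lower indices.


Christoffel symbols Gamma^k_{ij} are symmetric in i,j, so there are d * d(d+1)/2 independent symbols.
d = 5
d(d+1)/2 = 5 * 6 / 2 = 15
Total = 5 * 15 = 75

75


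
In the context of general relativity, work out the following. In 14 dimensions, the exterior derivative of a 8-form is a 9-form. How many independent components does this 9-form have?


The exterior derivative of a p-form is a (p+1)-form.
Its number of independent components is C(n, p+1).
n = 14, p+1 = 9
C(14, 9) = 2002

2002


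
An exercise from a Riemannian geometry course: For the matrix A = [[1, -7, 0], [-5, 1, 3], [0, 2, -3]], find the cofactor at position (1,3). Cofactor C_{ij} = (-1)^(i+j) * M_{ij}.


To find cofactor C_{13}, delete row 1 and column 3.
The resulting 2x2 submatrix is: [[-5, 1], [0, 2]]
Minor M_{13} = -5*2 - 1*0
  = -10 - 0 = -10
Sign = (-1)^(1+3) = (-1)^4 = 1
Cofactor C_{13} = 1 * -10 = -10

-10


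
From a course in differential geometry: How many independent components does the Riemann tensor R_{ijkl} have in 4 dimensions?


The Riemann tensor in d dimensions has d^2(d^2 - 1)/12 independent components.
d = 4, so d^2 = 16
d^2 - 1 = 15
d^2(d^2 - 1) = 16 * 15 = 240
Divide by 12: 240 / 12 = 20

20


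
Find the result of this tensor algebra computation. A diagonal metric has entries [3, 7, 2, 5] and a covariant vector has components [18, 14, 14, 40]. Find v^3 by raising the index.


To raise an index with a diagonal metric: v^i = v_i / g_{ii}.
For index 3: v_3 = 14, g_{33} = 2
v^3 = 14 / 2 = 7

7


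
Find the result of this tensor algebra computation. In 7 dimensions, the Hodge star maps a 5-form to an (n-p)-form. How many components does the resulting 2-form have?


The Hodge dual of a p-form on an n-dimensional manifold is an (n-p)-form.
n = 7, p = 5, so dual degree = 7 - 5 = 2
The number of components is C(n, n-p) = C(7, 2) = 21

21


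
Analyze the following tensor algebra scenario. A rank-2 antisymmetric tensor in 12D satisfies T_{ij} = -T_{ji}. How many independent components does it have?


An antisymmetric rank-2 tensor satisfies A_{ij} = -A_{ji}, so diagonal entries are zero.
The independent components are the upper-triangular entries: C(n, 2) = n(n-1)/2.
n = 12
C(12, 2) = 12 * 11 / 2 = 132 / 2 = 66

66


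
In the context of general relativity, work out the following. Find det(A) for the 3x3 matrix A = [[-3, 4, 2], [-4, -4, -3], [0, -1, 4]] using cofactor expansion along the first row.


Expanding along the first row, det(A) = a11*M_11 - a12*M_12 + a13*M_13, where M_1j is the (1,j) minor.
Minor M_11 = -4*4 - -3*-1 = -19
Minor M_12 = -4*4 - -3*0 = -16
Minor M_13 = -4*-1 - -4*0 = 4
det = -3*(-19) - 4*(-16) + 2*(4)
    = 57 - -64 + 8
    = 129

129


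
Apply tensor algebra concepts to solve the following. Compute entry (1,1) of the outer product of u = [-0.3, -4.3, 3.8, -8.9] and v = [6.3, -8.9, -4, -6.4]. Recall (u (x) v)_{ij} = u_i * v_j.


The outer product entry T_{ij} = u_i * v_j.
We need i=1, j=1.
u_1 = -0.3, v_1 = 6.3
T_{1,1} = -0.3 * 6.3 = -1.89

-1.89


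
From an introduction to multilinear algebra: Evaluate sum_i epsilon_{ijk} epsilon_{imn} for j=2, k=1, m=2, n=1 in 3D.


Using the identity: epsilon_{ijk} epsilon_{imn} = delta_{jm} delta_{kn} - delta_{jn} delta_{km}.
delta_{22} = 1
delta_{11} = 1
delta_{21} = 0
delta_{12} = 0
Result = 1 * 1 - 0 * 0 = 1 - 0 = 1

1


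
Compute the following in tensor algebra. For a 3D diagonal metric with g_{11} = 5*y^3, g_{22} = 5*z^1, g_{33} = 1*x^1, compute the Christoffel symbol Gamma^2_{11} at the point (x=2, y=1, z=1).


For a diagonal metric, Gamma^k_{ij} = (1/2) g^{kk} (dg_{ik}/dx_j + dg_{jk}/dx_i - dg_{ij}/dx_k).
The metric is diagonal, so g_{ab} = 0 for a != b.
At the given point: g_{11} = 5, g_{22} = 5, g_{33} = 2
g^{22} = 1/5
dg_{12}/dx_1 = 0 (off-diagonal)
dg_{12}/dx_1 = 0 (off-diagonal)
dg_{11}/dx_2 = dg_{11}/dx_2 = 15
Numerator = 0 + 0 - 15 = -15
Gamma^2_{11} = -15 / (2 * 5) = -3/2

-3/2


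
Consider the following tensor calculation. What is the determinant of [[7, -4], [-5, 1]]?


For a 2x2 matrix [[a, b], [c, d]], det = a*d - b*c.
a = 7, b = -4, c = -5, d = 1
a*d = 7 * 1 = 7
b*c = -4 * -5 = 20
det = 7 - 20 = -13

-13


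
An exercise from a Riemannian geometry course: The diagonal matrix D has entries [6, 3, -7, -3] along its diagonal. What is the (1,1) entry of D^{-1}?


For a diagonal matrix, the inverse has entries (D^{-1})_{ii} = 1/d_{ii}.
The diagonal entries are: d_{11} = 6, d_{22} = 3, d_{33} = -7, d_{44} = -3
We need (D^{-1})_{11} = 1/d_{11} = 1/6 = 1/6

1/6


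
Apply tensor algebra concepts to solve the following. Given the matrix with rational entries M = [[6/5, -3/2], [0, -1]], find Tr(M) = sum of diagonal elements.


The trace is the sum of diagonal entries.
Diagonal: M[1,1] = 6/5, M[2,2] = -1
Tr(M) = 6/5 + -1
Computing step by step:
After adding M[1,1]: 6/5
After adding M[2,2]: 1/5
Tr(M) = 1/5

1/5


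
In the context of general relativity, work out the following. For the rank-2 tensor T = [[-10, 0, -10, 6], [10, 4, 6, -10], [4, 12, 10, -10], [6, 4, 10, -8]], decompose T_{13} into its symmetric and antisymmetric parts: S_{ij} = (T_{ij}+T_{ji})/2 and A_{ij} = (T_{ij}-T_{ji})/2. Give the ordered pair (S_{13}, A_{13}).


T_{13} = -10
T_{31} = 4
S_{13} = (-10 + 4)/2 = -6/2 = -3
A_{13} = (-10 - 4)/2 = -14/2 = -7
Check: S + A = -3 + -7 = -10 = T_{13}.

(-3, -7)


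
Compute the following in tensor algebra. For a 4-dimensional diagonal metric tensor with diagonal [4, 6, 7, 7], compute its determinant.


For a diagonal metric, the determinant is the product of diagonal entries.
Diagonal entries: 4, 6, 7, 7
det(g) = 4 * 6 * 7 * 7 = 1176

1176


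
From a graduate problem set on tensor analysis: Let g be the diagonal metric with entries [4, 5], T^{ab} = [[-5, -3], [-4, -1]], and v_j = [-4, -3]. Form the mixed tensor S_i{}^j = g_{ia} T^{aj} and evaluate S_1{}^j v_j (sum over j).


Step 1: lower the first index. For a diagonal metric, g_{ia} T^{aj} = g_{ii} T^{ij} (no sum on i).
g_{11} = 4
S_1{}^1 = 4 * T^{11} = 4 * -5 = -20
S_1{}^2 = 4 * T^{12} = 4 * -3 = -12
Step 2: contract S_1{}^j with v_j.
S_1{}^1 * v_1 = -20 * -4 = 80
S_1{}^2 * v_2 = -12 * -3 = 36
Result = 80 + 36 = 116

116


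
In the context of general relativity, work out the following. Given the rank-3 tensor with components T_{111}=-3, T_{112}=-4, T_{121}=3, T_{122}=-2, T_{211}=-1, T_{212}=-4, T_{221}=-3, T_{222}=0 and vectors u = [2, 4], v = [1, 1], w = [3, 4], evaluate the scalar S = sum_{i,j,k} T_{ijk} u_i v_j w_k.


S = sum over i,j,k of T_{ijk} u_i v_j w_k. Expanding all 8 terms:
T_{111}*u_1*v_1*w_1 = -3*2*1*3 = -18  (running total: -18)
T_{112}*u_1*v_1*w_2 = -4*2*1*4 = -32  (running total: -50)
T_{121}*u_1*v_2*w_1 = 3*2*1*3 = 18  (running total: -32)
T_{122}*u_1*v_2*w_2 = -2*2*1*4 = -16  (running total: -48)
T_{211}*u_2*v_1*w_1 = -1*4*1*3 = -12  (running total: -60)
T_{212}*u_2*v_1*w_2 = -4*4*1*4 = -64  (running total: -124)
T_{221}*u_2*v_2*w_1 = -3*4*1*3 = -36  (running total: -160)
T_{222}*u_2*v_2*w_2 = 0*4*1*4 = 0  (running total: -160)
S = -160

-160


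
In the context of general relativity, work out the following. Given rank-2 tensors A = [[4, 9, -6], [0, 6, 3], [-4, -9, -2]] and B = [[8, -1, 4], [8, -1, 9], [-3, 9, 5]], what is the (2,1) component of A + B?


Tensor addition is component-wise: (A + B)_{ij} = A_{ij} + B_{ij}.
A_{21} = 0
B_{21} = 8
(A + B)_{21} = 0 + 8 = 8

8


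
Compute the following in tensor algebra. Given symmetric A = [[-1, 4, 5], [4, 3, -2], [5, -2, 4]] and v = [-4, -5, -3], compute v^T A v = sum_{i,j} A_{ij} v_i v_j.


First compute Av:
(Av)_1 = -1*-4 + 4*-5 + 5*-3 = -31
(Av)_2 = 4*-4 + 3*-5 + -2*-3 = -25
(Av)_3 = 5*-4 + -2*-5 + 4*-3 = -22
Av = [-31, -25, -22]
Then v^T (Av) = -4*-31 + -5*-25 + -3*-22
= 124 + 125 + 66 = 315

315


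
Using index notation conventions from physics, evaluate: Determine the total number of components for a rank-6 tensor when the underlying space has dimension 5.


The number of components of a rank-r tensor in d dimensions is d^r.
Here d = 5 and r = 6.
5^6 = 15625

15625


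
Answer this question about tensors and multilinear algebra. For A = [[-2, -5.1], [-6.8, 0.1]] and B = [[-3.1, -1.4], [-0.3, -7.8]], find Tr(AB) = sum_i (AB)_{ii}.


Tr(AB) = sum_i (AB)_{ii} where (AB)_{ii} = sum_k A_{ik} B_{ki}.
(AB)_{11} = -2*-3.1 + -5.1*-0.3 = 7.73
(AB)_{22} = -6.8*-1.4 + 0.1*-7.8 = 8.74
Tr(AB) = 7.73 + 8.74 = 16.47

16.47


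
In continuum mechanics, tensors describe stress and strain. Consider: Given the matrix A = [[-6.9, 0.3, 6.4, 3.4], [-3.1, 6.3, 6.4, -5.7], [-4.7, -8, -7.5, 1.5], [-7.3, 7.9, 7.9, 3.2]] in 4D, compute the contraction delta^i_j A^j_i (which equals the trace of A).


The contraction (trace) of a rank-2 tensor is the sum of its diagonal elements.
Diagonal entries: A[1,1] = -6.9, A[2,2] = 6.3, A[3,3] = -7.5, A[4,4] = 3.2
Tr(A) = -6.9 + 6.3 + -7.5 + 3.2 = -4.9

-4.9


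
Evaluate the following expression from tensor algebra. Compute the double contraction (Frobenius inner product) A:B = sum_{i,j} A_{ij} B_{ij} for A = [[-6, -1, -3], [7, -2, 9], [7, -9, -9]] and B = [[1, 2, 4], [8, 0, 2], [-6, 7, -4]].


A:B = sum over all i,j of A_{ij} * B_{ij}.
Row 1: -6*1=-6, -1*2=-2, -3*4=-12 => row sum = -20
Row 2: 7*8=56, -2*0=0, 9*2=18 => row sum = 74
Row 3: 7*-6=-42, -9*7=-63, -9*-4=36 => row sum = -69
Total = -20 + 74 + -69 = -15

-15


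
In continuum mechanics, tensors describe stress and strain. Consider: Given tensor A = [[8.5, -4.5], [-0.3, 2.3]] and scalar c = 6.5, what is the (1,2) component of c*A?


Scalar multiplication: (cA)_{ij} = c * A_{ij}.
c = 6.5
A_{12} = -4.5
(cA)_{12} = 6.5 * -4.5 = -29.25

-29.25


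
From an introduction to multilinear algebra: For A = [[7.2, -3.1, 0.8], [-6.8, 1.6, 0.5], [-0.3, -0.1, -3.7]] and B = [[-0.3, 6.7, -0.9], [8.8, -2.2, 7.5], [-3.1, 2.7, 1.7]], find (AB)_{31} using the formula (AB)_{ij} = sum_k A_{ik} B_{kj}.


(AB)_{ij} = sum_k A_{ik} B_{kj}.
For i=3, j=1:
A_{31} * B_{11} = -0.3 * -0.3 = 0.09
A_{32} * B_{21} = -0.1 * 8.8 = -0.88
A_{33} * B_{31} = -3.7 * -3.1 = 11.47
Sum = 0.09 + -0.88 + 11.47 = 10.68

10.68


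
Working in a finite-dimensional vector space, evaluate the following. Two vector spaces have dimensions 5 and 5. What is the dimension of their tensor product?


The dimension of a tensor product is the product of dimensions.
dim(V) = 5, dim(W) = 5
dim(V (x) W) = 5 * 5 = 25

25


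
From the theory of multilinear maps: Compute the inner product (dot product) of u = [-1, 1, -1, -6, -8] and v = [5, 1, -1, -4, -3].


The inner product u . v = sum of u_i * v_i.
Term-by-term: -1 * 5, 1 * 1, -1 * -1, -6 * -4, -8 * -3
Products: -5, 1, 1, 24, 24
Sum = -5 + 1 + 1 + 24 + 24 = 45

45


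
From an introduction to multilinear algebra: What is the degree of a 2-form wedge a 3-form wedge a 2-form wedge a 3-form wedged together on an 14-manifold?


The degree of a wedge product is the sum of the degrees of the individual forms.
Degrees: 2, 3, 2, 3
Total degree = 2 + 3 + 2 + 3 = 10

10


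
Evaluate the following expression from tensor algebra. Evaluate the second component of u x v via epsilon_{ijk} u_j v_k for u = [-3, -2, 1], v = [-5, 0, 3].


(u x v)_2 = sum_{j,k} epsilon_{2jk} u_j v_k. Only permutations of (1,2,3) contribute; the two non-zero terms are:
eps_{213} u_1 v_3 = -1 * -3 * 3 = 9
eps_{231} u_3 v_1 = 1 * 1 * -5 = -5
(u x v)_2 = 4

4


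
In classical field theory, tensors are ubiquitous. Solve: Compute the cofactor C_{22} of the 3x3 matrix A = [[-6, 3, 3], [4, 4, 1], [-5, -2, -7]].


To find cofactor C_{22}, delete row 2 and column 2.
The resulting 2x2 submatrix is: [[-6, 3], [-5, -7]]
Minor M_{22} = -6*-7 - 3*-5
  = 42 - -15 = 57
Sign = (-1)^(2+2) = (-1)^4 = 1
Cofactor C_{22} = 1 * 57 = 57

57


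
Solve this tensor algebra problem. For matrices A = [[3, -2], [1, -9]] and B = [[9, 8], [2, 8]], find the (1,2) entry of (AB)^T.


(AB)^T_{ij} = (AB)_{ji} = sum_k A_{jk} B_{ki}.
For i=1, j=2 we need (AB)_{21}:
A_{21} * B_{11} = 1 * 9 = 9
A_{22} * B_{21} = -9 * 2 = -18
Sum = 9 + -18 = -9

-9


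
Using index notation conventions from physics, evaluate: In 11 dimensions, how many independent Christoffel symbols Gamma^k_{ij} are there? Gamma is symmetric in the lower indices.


Christoffel symbols Gamma^k_{ij} are symmetric in i,j, so there are d * d(d+1)/2 independent symbols.
d = 11
d(d+1)/2 = 11 * 12 / 2 = 66
Total = 11 * 66 = 726

726


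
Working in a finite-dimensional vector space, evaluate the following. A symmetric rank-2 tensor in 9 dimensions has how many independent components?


A symmetric rank-2 tensor in d dimensions has d(d+1)/2 independent components.
d = 9
d(d+1)/2 = 9 * 10 / 2 = 90 / 2 = 45

45


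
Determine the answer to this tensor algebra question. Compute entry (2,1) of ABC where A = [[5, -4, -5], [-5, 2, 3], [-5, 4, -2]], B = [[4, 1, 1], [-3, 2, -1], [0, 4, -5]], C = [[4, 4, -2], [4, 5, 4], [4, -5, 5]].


(ABC)_{21} = sum_m (AB)_{2m} C_{m1}. First compute row 2 of AB.
(AB)_{21} = -5*4 + 2*-3 + 3*0 = -26
(AB)_{22} = -5*1 + 2*2 + 3*4 = 11
(AB)_{23} = -5*1 + 2*-1 + 3*-5 = -22
Now contract with column 1 of C:
(AB)_{21} * C_{11} = -26 * 4 = -104
(AB)_{22} * C_{21} = 11 * 4 = 44
(AB)_{23} * C_{31} = -22 * 4 = -88
(ABC)_{21} = -104 + 44 + -88 = -148

-148


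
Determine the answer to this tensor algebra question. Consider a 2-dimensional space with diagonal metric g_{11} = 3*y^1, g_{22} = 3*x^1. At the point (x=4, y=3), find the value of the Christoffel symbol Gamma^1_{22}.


For a diagonal metric, Gamma^k_{ij} = (1/2) g^{kk} (dg_{ik}/dx_j + dg_{jk}/dx_i - dg_{ij}/dx_k).
The metric is diagonal, so g_{ab} = 0 for a != b.
At the given point: g_{11} = 9, g_{22} = 12
g^{11} = 1/9
dg_{21}/dx_2 = 0 (off-diagonal)
dg_{21}/dx_2 = 0 (off-diagonal)
dg_{22}/dx_1 = dg_{22}/dx_1 = 3
Numerator = 0 + 0 - 3 = -3
Gamma^1_{22} = -3 / (2 * 9) = -1/6

-1/6


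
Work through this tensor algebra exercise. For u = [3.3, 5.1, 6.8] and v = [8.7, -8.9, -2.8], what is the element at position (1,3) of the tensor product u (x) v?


The outer product entry T_{ij} = u_i * v_j.
We need i=1, j=3.
u_1 = 3.3, v_3 = -2.8
T_{1,3} = 3.3 * -2.8 = -9.24

-9.24


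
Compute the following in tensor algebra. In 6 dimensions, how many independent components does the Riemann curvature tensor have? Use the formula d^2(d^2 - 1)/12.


The Riemann tensor in d dimensions has d^2(d^2 - 1)/12 independent components.
d = 6, so d^2 = 36
d^2 - 1 = 35
d^2(d^2 - 1) = 36 * 35 = 1260
Divide by 12: 1260 / 12 = 105

105


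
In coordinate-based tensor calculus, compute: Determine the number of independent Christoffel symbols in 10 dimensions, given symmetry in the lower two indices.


Christoffel symbols Gamma^k_{ij} are symmetric in i,j, so there are d * d(d+1)/2 independent symbols.
d = 10
d(d+1)/2 = 10 * 11 / 2 = 55
Total = 10 * 55 = 550

550


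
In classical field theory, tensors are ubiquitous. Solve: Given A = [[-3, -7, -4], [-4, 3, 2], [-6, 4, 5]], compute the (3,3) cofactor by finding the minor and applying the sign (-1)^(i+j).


To find cofactor C_{33}, delete row 3 and column 3.
The resulting 2x2 submatrix is: [[-3, -7], [-4, 3]]
Minor M_{33} = -3*3 - -7*-4
  = -9 - 28 = -37
Sign = (-1)^(3+3) = (-1)^6 = 1
Cofactor C_{33} = 1 * -37 = -37

-37


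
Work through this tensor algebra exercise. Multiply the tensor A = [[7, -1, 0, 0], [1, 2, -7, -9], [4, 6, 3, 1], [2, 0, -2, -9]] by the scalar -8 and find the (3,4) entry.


Scalar multiplication: (cA)_{ij} = c * A_{ij}.
c = -8
A_{34} = 1
(cA)_{34} = -8 * 1 = -8

-8


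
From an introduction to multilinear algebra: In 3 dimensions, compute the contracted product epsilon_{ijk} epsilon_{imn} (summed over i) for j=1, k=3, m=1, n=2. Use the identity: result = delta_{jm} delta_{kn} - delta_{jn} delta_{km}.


Using the identity: epsilon_{ijk} epsilon_{imn} = delta_{jm} delta_{kn} - delta_{jn} delta_{km}.
delta_{11} = 1
delta_{32} = 0
delta_{12} = 0
delta_{31} = 0
Result = 1 * 0 - 0 * 0 = 0 - 0 = 0

0


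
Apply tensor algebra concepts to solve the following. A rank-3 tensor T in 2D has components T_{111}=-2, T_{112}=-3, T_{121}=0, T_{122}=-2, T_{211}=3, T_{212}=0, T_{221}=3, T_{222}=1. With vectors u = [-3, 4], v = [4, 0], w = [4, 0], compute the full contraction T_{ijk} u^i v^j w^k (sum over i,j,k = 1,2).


S = sum over i,j,k of T_{ijk} u_i v_j w_k. Expanding all 8 terms:
T_{111}*u_1*v_1*w_1 = -2*-3*4*4 = 96  (running total: 96)
T_{112}*u_1*v_1*w_2 = -3*-3*4*0 = 0  (running total: 96)
T_{121}*u_1*v_2*w_1 = 0*-3*0*4 = 0  (running total: 96)
T_{122}*u_1*v_2*w_2 = -2*-3*0*0 = 0  (running total: 96)
T_{211}*u_2*v_1*w_1 = 3*4*4*4 = 192  (running total: 288)
T_{212}*u_2*v_1*w_2 = 0*4*4*0 = 0  (running total: 288)
T_{221}*u_2*v_2*w_1 = 3*4*0*4 = 0  (running total: 288)
T_{222}*u_2*v_2*w_2 = 1*4*0*0 = 0  (running total: 288)
S = 288

288


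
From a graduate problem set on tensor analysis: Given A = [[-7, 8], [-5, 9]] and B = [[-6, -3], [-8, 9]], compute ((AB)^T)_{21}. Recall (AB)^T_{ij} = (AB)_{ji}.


(AB)^T_{ij} = (AB)_{ji} = sum_k A_{jk} B_{ki}.
For i=2, j=1 we need (AB)_{12}:
A_{11} * B_{12} = -7 * -3 = 21
A_{12} * B_{22} = 8 * 9 = 72
Sum = 21 + 72 = 93

93


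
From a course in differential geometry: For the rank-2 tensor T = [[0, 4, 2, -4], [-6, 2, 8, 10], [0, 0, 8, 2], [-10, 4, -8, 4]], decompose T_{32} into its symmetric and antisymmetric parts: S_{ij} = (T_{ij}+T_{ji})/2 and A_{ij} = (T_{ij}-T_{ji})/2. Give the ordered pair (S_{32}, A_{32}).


T_{32} = 0
T_{23} = 8
S_{32} = (0 + 8)/2 = 8/2 = 4
A_{32} = (0 - 8)/2 = -8/2 = -4
Check: S + A = 4 + -4 = 0 = T_{32}.

(4, -4)


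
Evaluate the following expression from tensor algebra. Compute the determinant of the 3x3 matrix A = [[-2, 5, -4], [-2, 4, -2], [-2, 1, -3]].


Expanding along the first row, det(A) = a11*M_11 - a12*M_12 + a13*M_13, where M_1j is the (1,j) minor.
Minor M_11 = 4*-3 - -2*1 = -10
Minor M_12 = -2*-3 - -2*-2 = 2
Minor M_13 = -2*1 - 4*-2 = 6
det = -2*(-10) - 5*(2) + -4*(6)
    = 20 - 10 + -24
    = -14

-14


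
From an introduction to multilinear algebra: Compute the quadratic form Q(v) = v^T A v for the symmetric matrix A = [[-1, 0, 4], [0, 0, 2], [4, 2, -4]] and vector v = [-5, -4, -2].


First compute Av:
(Av)_1 = -1*-5 + 0*-4 + 4*-2 = -3
(Av)_2 = 0*-5 + 0*-4 + 2*-2 = -4
(Av)_3 = 4*-5 + 2*-4 + -4*-2 = -20
Av = [-3, -4, -20]
Then v^T (Av) = -5*-3 + -4*-4 + -2*-20
= 15 + 16 + 40 = 71

71


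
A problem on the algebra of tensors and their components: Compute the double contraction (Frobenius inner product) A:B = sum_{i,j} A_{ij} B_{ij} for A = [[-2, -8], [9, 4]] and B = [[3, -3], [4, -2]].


A:B = sum over all i,j of A_{ij} * B_{ij}.
Row 1: -2*3=-6, -8*-3=24 => row sum = 18
Row 2: 9*4=36, 4*-2=-8 => row sum = 28
Total = 18 + 28 = 46

46


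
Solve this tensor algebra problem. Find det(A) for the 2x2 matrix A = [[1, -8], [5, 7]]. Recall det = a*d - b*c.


For a 2x2 matrix [[a, b], [c, d]], det = a*d - b*c.
a = 1, b = -8, c = 5, d = 7
a*d = 1 * 7 = 7
b*c = -8 * 5 = -40
det = 7 - -40 = 47

47


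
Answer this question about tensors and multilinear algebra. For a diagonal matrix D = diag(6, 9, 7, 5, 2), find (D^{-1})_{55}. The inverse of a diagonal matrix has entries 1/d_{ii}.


For a diagonal matrix, the inverse has entries (D^{-1})_{ii} = 1/d_{ii}.
The diagonal entries are: d_{11} = 6, d_{22} = 9, d_{33} = 7, d_{44} = 5, d_{55} = 2
We need (D^{-1})_{55} = 1/d_{55} = 1/2 = 1/2

1/2


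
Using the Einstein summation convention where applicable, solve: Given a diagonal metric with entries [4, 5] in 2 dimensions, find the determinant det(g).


For a diagonal metric, the determinant is the product of diagonal entries.
Diagonal entries: 4, 5
det(g) = 4 * 5 = 20

20


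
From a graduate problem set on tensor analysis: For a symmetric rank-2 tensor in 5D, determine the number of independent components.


A symmetric rank-2 tensor in d dimensions has d(d+1)/2 independent components.
d = 5
d(d+1)/2 = 5 * 6 / 2 = 30 / 2 = 15

15


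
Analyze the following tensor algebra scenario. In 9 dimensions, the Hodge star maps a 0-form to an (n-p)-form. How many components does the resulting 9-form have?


The Hodge dual of a p-form on an n-dimensional manifold is an (n-p)-form.
n = 9, p = 0, so dual degree = 9 - 0 = 9
The number of components is C(n, n-p) = C(9, 9) = 1

1


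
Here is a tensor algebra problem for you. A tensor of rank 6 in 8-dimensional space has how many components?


The number of components of a rank-r tensor in d dimensions is d^r.
Here d = 8 and r = 6.
8^6 = 262144

262144


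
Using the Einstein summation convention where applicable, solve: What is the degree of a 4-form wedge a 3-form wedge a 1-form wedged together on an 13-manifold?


The degree of a wedge product is the sum of the degrees of the individual forms.
Degrees: 4, 3, 1
Total degree = 4 + 3 + 1 = 8

8


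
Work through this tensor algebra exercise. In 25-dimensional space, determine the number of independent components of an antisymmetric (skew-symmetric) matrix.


An antisymmetric rank-2 tensor satisfies A_{ij} = -A_{ji}, so diagonal entries are zero.
The independent components are the upper-triangular entries: C(n, 2) = n(n-1)/2.
n = 25
C(25, 2) = 25 * 24 / 2 = 600 / 2 = 300

300


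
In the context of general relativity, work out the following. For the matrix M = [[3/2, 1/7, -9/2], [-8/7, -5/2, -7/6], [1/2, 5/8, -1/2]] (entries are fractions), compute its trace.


The trace is the sum of diagonal entries.
Diagonal: M[1,1] = 3/2, M[2,2] = -5/2, M[3,3] = -1/2
Tr(M) = 3/2 + -5/2 + -1/2
Computing step by step:
After adding M[1,1]: 3/2
After adding M[2,2]: -1
After adding M[3,3]: -3/2
Tr(M) = -3/2

-3/2


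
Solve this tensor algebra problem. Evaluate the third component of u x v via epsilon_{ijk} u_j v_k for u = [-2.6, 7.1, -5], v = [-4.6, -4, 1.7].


(u x v)_3 = sum_{j,k} epsilon_{3jk} u_j v_k. Only permutations of (1,2,3) contribute; the two non-zero terms are:
eps_{312} u_1 v_2 = 1 * -2.6 * -4 = 10.4
eps_{321} u_2 v_1 = -1 * 7.1 * -4.6 = 32.66
(u x v)_3 = 43.06

43.06


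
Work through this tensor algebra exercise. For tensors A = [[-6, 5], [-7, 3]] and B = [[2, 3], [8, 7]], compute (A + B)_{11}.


Tensor addition is component-wise: (A + B)_{ij} = A_{ij} + B_{ij}.
A_{11} = -6
B_{11} = 2
(A + B)_{11} = -6 + 2 = -4

-4


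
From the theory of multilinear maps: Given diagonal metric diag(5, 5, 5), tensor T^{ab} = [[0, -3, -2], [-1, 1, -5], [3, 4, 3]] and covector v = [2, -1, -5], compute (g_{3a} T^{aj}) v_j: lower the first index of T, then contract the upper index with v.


Step 1: lower the first index. For a diagonal metric, g_{ia} T^{aj} = g_{ii} T^{ij} (no sum on i).
g_{33} = 5
S_3{}^1 = 5 * T^{31} = 5 * 3 = 15
S_3{}^2 = 5 * T^{32} = 5 * 4 = 20
S_3{}^3 = 5 * T^{33} = 5 * 3 = 15
Step 2: contract S_3{}^j with v_j.
S_3{}^1 * v_1 = 15 * 2 = 30
S_3{}^2 * v_2 = 20 * -1 = -20
S_3{}^3 * v_3 = 15 * -5 = -75
Result = 30 + -20 + -75 = -65

-65


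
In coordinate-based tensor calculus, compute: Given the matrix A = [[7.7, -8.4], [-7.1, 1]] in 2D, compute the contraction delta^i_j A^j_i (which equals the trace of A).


The contraction (trace) of a rank-2 tensor is the sum of its diagonal elements.
Diagonal entries: A[1,1] = 7.7, A[2,2] = 1
Tr(A) = 7.7 + 1 = 8.7

8.7


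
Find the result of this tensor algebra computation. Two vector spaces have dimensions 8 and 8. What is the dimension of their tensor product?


The dimension of a tensor product is the product of dimensions.
dim(V) = 8, dim(W) = 8
dim(V (x) W) = 8 * 8 = 64

64


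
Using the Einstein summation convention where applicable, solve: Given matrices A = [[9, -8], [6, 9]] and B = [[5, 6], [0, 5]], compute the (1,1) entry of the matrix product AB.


(AB)_{ij} = sum_k A_{ik} B_{kj}.
For i=1, j=1:
A_{11} * B_{11} = 9 * 5 = 45
A_{12} * B_{21} = -8 * 0 = 0
Sum = 45 + 0 = 45

45


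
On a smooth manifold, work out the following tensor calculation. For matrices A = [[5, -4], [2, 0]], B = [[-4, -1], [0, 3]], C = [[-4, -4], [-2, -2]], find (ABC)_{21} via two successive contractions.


(ABC)_{21} = sum_m (AB)_{2m} C_{m1}. First compute row 2 of AB.
(AB)_{21} = 2*-4 + 0*0 = -8
(AB)_{22} = 2*-1 + 0*3 = -2
Now contract with column 1 of C:
(AB)_{21} * C_{11} = -8 * -4 = 32
(AB)_{22} * C_{21} = -2 * -2 = 4
(ABC)_{21} = 32 + 4 = 36

36


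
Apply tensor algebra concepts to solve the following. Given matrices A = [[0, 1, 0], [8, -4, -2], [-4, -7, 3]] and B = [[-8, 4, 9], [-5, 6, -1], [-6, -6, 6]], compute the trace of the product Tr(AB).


Tr(AB) = sum_i (AB)_{ii} where (AB)_{ii} = sum_k A_{ik} B_{ki}.
(AB)_{11} = 0*-8 + 1*-5 + 0*-6 = -5
(AB)_{22} = 8*4 + -4*6 + -2*-6 = 20
(AB)_{33} = -4*9 + -7*-1 + 3*6 = -11
Tr(AB) = -5 + 20 + -11 = 4

4


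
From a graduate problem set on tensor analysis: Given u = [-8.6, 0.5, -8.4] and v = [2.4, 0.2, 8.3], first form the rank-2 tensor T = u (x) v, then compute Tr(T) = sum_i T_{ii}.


The outer product gives T_{ij} = u_i v_j.
The trace (contraction) is Tr(T) = sum_i T_{ii} = sum_i u_i v_i.
Diagonal entries:
T_{11} = u_1 * v_1 = -8.6 * 2.4 = -20.64
T_{22} = u_2 * v_2 = 0.5 * 0.2 = 0.1
T_{33} = u_3 * v_3 = -8.4 * 8.3 = -69.72
Tr(T) = -20.64 + 0.1 + -69.72 = -90.26

-90.26


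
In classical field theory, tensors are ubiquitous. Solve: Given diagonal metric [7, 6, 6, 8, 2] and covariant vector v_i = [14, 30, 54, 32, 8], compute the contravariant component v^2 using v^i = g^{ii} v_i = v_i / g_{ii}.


To raise an index with a diagonal metric: v^i = v_i / g_{ii}.
For index 2: v_2 = 30, g_{22} = 6
v^2 = 30 / 6 = 5

5


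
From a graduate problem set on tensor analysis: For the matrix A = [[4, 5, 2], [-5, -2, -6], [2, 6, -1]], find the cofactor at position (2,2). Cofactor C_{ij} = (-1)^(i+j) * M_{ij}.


To find cofactor C_{22}, delete row 2 and column 2.
The resulting 2x2 submatrix is: [[4, 2], [2, -1]]
Minor M_{22} = 4*-1 - 2*2
  = -4 - 4 = -8
Sign = (-1)^(2+2) = (-1)^4 = 1
Cofactor C_{22} = 1 * -8 = -8

-8


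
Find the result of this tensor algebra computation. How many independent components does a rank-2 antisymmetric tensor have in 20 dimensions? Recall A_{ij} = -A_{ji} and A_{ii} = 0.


An antisymmetric rank-2 tensor satisfies A_{ij} = -A_{ji}, so diagonal entries are zero.
The independent components are the upper-triangular entries: C(n, 2) = n(n-1)/2.
n = 20
C(20, 2) = 20 * 19 / 2 = 380 / 2 = 190

190


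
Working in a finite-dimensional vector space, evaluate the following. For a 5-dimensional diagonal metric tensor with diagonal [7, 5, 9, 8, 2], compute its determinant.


For a diagonal metric, the determinant is the product of diagonal entries.
Diagonal entries: 7, 5, 9, 8, 2
det(g) = 7 * 5 * 9 * 8 * 2 = 5040

5040


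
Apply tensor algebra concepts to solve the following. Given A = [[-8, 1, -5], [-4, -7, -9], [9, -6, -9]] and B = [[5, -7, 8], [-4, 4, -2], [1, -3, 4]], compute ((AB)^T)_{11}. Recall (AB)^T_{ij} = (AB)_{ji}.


(AB)^T_{ij} = (AB)_{ji} = sum_k A_{jk} B_{ki}.
For i=1, j=1 we need (AB)_{11}:
A_{11} * B_{11} = -8 * 5 = -40
A_{12} * B_{21} = 1 * -4 = -4
A_{13} * B_{31} = -5 * 1 = -5
Sum = -40 + -4 + -5 = -49

-49


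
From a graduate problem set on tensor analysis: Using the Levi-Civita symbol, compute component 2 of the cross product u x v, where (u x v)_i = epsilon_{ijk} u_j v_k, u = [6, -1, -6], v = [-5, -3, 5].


(u x v)_2 = sum_{j,k} epsilon_{2jk} u_j v_k. Only permutations of (1,2,3) contribute; the two non-zero terms are:
eps_{213} u_1 v_3 = -1 * 6 * 5 = -30
eps_{231} u_3 v_1 = 1 * -6 * -5 = 30
(u x v)_2 = 0

0


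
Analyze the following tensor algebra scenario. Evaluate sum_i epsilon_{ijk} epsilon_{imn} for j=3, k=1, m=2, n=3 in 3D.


Using the identity: epsilon_{ijk} epsilon_{imn} = delta_{jm} delta_{kn} - delta_{jn} delta_{km}.
delta_{32} = 0
delta_{13} = 0
delta_{33} = 1
delta_{12} = 0
Result = 0 * 0 - 1 * 0 = 0 - 0 = 0

0


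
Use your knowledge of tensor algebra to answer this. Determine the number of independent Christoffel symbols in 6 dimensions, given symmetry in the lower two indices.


Christoffel symbols Gamma^k_{ij} are symmetric in i,j, so there are d * d(d+1)/2 independent symbols.
d = 6
d(d+1)/2 = 6 * 7 / 2 = 21
Total = 6 * 21 = 126

126
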